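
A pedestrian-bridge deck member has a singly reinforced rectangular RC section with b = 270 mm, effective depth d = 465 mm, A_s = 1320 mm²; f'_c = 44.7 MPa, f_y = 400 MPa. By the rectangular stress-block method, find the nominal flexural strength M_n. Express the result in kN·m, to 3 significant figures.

T = A_s f_y = 1320 × 400 = 528000 N = 528 kN.
From C = T: a = T/(0.85 f'_c b) = 528000/(0.85 × 44.7 × 270) = 51.47 mm.
M_n = T(d − a/2) = 528 kN × (465 − 25.735) mm = 231.93 kN·m.

M_n ≈ 232 kN·m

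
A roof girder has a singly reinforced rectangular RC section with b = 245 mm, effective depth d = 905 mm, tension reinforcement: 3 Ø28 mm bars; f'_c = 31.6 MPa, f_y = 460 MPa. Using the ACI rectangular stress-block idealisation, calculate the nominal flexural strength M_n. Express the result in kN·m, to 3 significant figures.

M_n ≈ 714 kN·m

A_s = 3 × 616 = 1848 mm².
T = A_s f_y = 1848 × 460 = 850080 N = 850.08 kN.
From C = T: a = T/(0.85 f'_c b) = 850080/(0.85 × 31.6 × 245) = 129.18 mm.
M_n = T(d − a/2) = 850.08 kN × (905 − 64.59) mm = 714.42 kN·m.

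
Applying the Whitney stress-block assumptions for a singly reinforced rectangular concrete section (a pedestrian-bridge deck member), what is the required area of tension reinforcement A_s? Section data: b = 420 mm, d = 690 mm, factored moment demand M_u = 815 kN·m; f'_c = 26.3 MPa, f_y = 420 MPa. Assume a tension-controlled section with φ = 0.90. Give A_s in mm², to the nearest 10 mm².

A_s ≈ 3530 mm²

M_n = M_u/φ = 815/0.90 = 905.556 kN·m.
With M_n = 0.85 f'_c a b (d − a/2), solve the quadratic for a:
a = d − √(d² − 2M_n/(0.85 f'_c b)) = 690 − √(690² − 2 × 905.556×10⁶/(0.85 × 26.3 × 420)) = 157.83 mm.
A_s = 0.85 f'_c a b / f_y = 0.85 × 26.3 × 157.83 × 420 / 420 = 3528.3 mm².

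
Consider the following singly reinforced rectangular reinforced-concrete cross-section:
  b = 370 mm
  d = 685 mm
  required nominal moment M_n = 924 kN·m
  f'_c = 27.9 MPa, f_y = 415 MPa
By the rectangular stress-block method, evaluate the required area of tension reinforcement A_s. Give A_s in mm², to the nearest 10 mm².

A_s ≈ 3730 mm²

With M_n = 0.85 f'_c a b (d − a/2), solve the quadratic for a:
a = d − √(d² − 2M_n/(0.85 f'_c b)) = 685 − √(685² − 2 × 924×10⁶/(0.85 × 27.9 × 370)) = 176.46 mm.
A_s = 0.85 f'_c a b / f_y = 0.85 × 27.9 × 176.46 × 370 / 415 = 3731.0 mm².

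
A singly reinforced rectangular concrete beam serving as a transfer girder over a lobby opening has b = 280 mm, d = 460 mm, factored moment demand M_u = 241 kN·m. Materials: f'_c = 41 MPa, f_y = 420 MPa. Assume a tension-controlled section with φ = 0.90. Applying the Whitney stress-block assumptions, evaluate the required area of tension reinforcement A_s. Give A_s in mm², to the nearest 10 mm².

A_s ≈ 1490 mm²

M_n = M_u/φ = 241/0.90 = 267.778 kN·m.
With M_n = 0.85 f'_c a b (d − a/2), solve the quadratic for a:
a = d − √(d² − 2M_n/(0.85 f'_c b)) = 460 − √(460² − 2 × 267.778×10⁶/(0.85 × 41 × 280)) = 64.13 mm.
A_s = 0.85 f'_c a b / f_y = 0.85 × 41 × 64.13 × 280 / 420 = 1490.0 mm².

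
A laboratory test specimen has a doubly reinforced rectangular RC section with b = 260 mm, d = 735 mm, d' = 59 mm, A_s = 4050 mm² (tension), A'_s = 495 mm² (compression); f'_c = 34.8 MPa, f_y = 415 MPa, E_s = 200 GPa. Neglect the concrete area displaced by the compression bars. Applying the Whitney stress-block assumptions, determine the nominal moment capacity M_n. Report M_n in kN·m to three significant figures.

Assume both tension and compression steel yield.
Net tension couple steel: A_s − A'_s = 3555 mm².
a = (A_s − A'_s) f_y / (0.85 f'_c b) = 1475325/(0.85 × 34.8 × 260) = 191.83 mm.
c = a/β₁ = 191.83/0.801 = 239.49 mm; ε'_s = 0.003(c − d')/c = 0.0023 ≥ f_y/E_s = 0.0021, so compression steel does yield.
M_n = (A_s − A'_s) f_y (d − a/2) + A'_s f_y (d − d') = [1475325 × (735 − 95.915) + 205425 × (735 − 59)] × 10⁻⁶ = 942.86 + 138.87 = 1081.73 kN·m.

M_n ≈ 1080 kN·m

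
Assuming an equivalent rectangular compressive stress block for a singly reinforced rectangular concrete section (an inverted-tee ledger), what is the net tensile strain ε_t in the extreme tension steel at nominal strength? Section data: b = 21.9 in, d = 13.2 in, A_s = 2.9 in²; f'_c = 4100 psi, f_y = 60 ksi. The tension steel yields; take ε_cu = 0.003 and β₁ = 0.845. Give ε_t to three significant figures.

ε_t ≈ 0.0117

a = A_s f_y/(0.85 f'_c b) = 2.280 in.
β₁ = 0.845, so c = a/β₁ = 2.280/0.845 = 2.698 in.
From the linear strain diagram with ε_cu = 0.003: ε_t = 0.003 (d − c)/c = 0.003 × (13.2 − 2.698)/2.698 = 0.0117.
Since ε_t ≥ 0.005, the section is tension-controlled.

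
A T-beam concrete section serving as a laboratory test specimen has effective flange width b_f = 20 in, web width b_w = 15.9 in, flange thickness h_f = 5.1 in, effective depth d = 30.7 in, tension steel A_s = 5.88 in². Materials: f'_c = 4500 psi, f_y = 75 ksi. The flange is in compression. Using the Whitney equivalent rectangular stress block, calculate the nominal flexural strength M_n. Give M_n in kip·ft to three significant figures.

M_n ≈ 1020 kip·ft

Tension: T = A_s f_y = 5.88 × 75 = 441 kips.
Try a within the flange: a = T/(0.85 f'_c b_f) = 441/(0.85 × 4.5 × 20) = 5.765 in.
a = 5.765 > h_f = 5.1 in: the block extends into the web. Split into flange-overhang and web parts.
C_f = 0.85 f'_c (b_f − b_w) h_f = 0.85 × 4.5 × (20 − 15.9) × 5.1 = 80.0 kips.
Remaining web compression depth: a_w = (T − C_f)/(0.85 f'_c b_w) = (441 − 80.0)/(0.85 × 4.5 × 15.9) = 5.936 in.
M_n = C_f(d − h_f/2) + (T − C_f)(d − a_w/2) = 80.0 × (30.7 − 2.55) + 361 × (30.7 − 2.968) = 2252.0 + 10011.3 = 12263.3 kip·in.
M_n = 12263.3/12 = 1021.94 kip·ft.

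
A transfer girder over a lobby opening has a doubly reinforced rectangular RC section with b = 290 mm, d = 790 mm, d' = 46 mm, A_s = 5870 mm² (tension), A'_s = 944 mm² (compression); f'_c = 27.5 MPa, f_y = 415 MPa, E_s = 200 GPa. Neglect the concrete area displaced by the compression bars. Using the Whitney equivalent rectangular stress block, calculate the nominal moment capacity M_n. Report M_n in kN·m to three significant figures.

Assume both tension and compression steel yield.
Net tension couple steel: A_s − A'_s = 4926 mm².
a = (A_s − A'_s) f_y / (0.85 f'_c b) = 2044290/(0.85 × 27.5 × 290) = 301.57 mm.
c = a/β₁ = 301.57/0.85 = 354.79 mm; ε'_s = 0.003(c − d')/c = 0.0026 ≥ f_y/E_s = 0.0021, so compression steel does yield.
M_n = (A_s − A'_s) f_y (d − a/2) + A'_s f_y (d − d') = [2044290 × (790 − 150.785) + 391760 × (790 − 46)] × 10⁻⁶ = 1306.74 + 291.47 = 1598.21 kN·m.

M_n ≈ 1600 kN·m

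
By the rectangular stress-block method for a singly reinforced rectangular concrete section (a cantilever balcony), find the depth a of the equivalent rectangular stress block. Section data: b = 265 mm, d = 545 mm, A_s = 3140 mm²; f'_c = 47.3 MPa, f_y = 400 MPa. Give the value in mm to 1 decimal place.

T = A_s f_y = 3140 × 400 = 1256000 N = 1256 kN.
Setting C = 0.85 f'_c a b equal to T: a = 1256000/(0.85 × 47.3 × 265) = 117.9 mm.

a ≈ 117.9 mm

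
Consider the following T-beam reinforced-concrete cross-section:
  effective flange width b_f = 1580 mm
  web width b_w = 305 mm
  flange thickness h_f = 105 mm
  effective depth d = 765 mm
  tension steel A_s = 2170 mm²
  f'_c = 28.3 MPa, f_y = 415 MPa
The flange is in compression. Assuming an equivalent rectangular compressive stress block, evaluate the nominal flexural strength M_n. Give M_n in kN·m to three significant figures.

M_n ≈ 678 kN·m

Tension: T = A_s f_y = 2170 × 415 = 900550 N.
Try a within the flange: a = T/(0.85 f'_c b_f) = 900550/(0.85 × 28.3 × 1580) = 23.69 mm.
Since a = 23.69 ≤ h_f = 105 mm, the stress block lies entirely in the flange; analyse as a rectangular beam of width b_f.
M_n = T(d − a/2) = 900550 × (765 − 11.845) = 678.25 × 10⁶ N·mm.
M_n = 678.25 kN·m.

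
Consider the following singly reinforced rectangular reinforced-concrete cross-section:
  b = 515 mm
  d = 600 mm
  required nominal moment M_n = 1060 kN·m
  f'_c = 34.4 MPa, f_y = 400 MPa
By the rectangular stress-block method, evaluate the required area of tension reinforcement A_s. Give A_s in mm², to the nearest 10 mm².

A_s ≈ 4960 mm²

With M_n = 0.85 f'_c a b (d − a/2), solve the quadratic for a:
a = d − √(d² − 2M_n/(0.85 f'_c b)) = 600 − √(600² − 2 × 1060×10⁶/(0.85 × 34.4 × 515)) = 131.79 mm.
A_s = 0.85 f'_c a b / f_y = 0.85 × 34.4 × 131.79 × 515 / 400 = 4961.4 mm².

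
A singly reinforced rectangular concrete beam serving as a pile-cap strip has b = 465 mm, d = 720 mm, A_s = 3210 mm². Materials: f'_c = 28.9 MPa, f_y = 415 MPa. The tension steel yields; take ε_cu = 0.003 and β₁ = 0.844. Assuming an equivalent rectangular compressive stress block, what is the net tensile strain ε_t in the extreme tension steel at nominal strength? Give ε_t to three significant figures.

ε_t ≈ 0.0126

a = A_s f_y/(0.85 f'_c b) = 116.62 mm.
β₁ = 0.844, so c = a/β₁ = 116.62/0.844 = 138.18 mm.
From the linear strain diagram with ε_cu = 0.003: ε_t = 0.003 (d − c)/c = 0.003 × (720 − 138.18)/138.18 = 0.0126.
Since ε_t ≥ 0.005, the section is tension-controlled.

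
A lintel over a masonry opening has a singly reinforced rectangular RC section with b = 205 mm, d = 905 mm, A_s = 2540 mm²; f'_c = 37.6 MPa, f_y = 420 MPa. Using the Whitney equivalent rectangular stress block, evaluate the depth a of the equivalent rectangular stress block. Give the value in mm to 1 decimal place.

T = A_s f_y = 2540 × 420 = 1066800 N = 1066.8 kN.
Setting C = 0.85 f'_c a b equal to T: a = 1066800/(0.85 × 37.6 × 205) = 162.8 mm.

a ≈ 162.8 mm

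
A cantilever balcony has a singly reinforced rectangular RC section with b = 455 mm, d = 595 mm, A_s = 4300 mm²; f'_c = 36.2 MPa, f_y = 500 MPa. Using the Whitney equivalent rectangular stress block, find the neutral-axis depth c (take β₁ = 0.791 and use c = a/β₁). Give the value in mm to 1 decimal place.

c ≈ 194.1 mm

T = A_s f_y = 4300 × 500 = 2150000 N = 2150 kN.
Setting C = 0.85 f'_c a b equal to T: a = 2150000/(0.85 × 36.2 × 455) = 153.568 mm.
With β₁ = 0.791, c = a/β₁ = 153.568/0.791 = 194.1 mm.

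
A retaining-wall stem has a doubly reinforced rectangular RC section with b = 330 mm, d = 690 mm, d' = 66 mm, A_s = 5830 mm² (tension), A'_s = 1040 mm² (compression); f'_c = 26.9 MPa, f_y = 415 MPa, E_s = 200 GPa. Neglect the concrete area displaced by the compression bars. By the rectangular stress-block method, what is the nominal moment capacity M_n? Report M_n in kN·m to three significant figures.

Assume both tension and compression steel yield.
Net tension couple steel: A_s − A'_s = 4790 mm².
a = (A_s − A'_s) f_y / (0.85 f'_c b) = 1987850/(0.85 × 26.9 × 330) = 263.45 mm.
c = a/β₁ = 263.45/0.85 = 309.94 mm; ε'_s = 0.003(c − d')/c = 0.0024 ≥ f_y/E_s = 0.0021, so compression steel does yield.
M_n = (A_s − A'_s) f_y (d − a/2) + A'_s f_y (d − d') = [1987850 × (690 − 131.725) + 431600 × (690 − 66)] × 10⁻⁶ = 1109.77 + 269.32 = 1379.09 kN·m.

M_n ≈ 1380 kN·m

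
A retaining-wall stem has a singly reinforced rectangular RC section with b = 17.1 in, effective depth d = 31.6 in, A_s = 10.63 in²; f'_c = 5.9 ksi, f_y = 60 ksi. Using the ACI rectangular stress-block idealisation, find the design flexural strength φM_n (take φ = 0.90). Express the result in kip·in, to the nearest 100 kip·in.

T = A_s f_y = 10.63 × 60 = 637.8 kips.
a = T/(0.85 f'_c b) = 637.8/(0.85 × 5.9 × 17.1) = 7.437 in.
M_n = T(d − a/2) = 637.8 × (31.6 − 3.7185) = 17782.8 kip·in.
φM_n = 0.90 × 17782.8 = 16004.5 kip·in.

φM_n ≈ 16000 kip·in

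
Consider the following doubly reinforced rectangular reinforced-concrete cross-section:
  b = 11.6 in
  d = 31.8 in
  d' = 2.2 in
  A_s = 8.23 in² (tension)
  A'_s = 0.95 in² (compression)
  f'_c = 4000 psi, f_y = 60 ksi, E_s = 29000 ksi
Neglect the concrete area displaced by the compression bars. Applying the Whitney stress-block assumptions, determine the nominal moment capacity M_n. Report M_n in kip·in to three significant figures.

Assume both steels yield.
a = (A_s − A'_s) f_y/(0.85 f'_c b) = (8.23 − 0.95) × 60/(0.85 × 4 × 11.6) = 11.075 in.
c = a/β₁ = 11.075/0.85 = 13.029 in; ε'_s = 0.003(c − d')/c = 0.0025 ≥ ε_y = 0.0021, so the compression steel yields.
M_n = (A_s − A'_s) f_y (d − a/2) + A'_s f_y (d − d') = 436.8 × (31.8 − 5.5375) + 57 × (31.8 − 2.2) = 11471.5 + 1687.2 = 13158.7 kip·in.

M_n ≈ 13200 kip·in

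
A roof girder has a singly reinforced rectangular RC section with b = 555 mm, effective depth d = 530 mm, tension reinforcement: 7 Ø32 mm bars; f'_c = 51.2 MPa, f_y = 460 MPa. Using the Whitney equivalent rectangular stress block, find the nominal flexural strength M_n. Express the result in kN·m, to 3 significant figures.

M_n ≈ 1230 kN·m

A_s = 7 × 804 = 5628 mm².
T = A_s f_y = 5628 × 460 = 2588880 N = 2588.88 kN.
From C = T: a = T/(0.85 f'_c b) = 2588880/(0.85 × 51.2 × 555) = 107.18 mm.
M_n = T(d − a/2) = 2588.88 kN × (530 − 53.59) mm = 1233.37 kN·m.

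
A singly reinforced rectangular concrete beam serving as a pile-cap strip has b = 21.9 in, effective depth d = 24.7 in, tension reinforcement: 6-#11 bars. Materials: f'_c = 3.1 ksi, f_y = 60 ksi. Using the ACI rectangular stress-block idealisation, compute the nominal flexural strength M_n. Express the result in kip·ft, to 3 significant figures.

M_n ≈ 928 kip·ft

A_s = 6 × 1.56 = 9.36 in².
T = A_s f_y = 9.36 × 60 = 561.6 kips.
a = T/(0.85 f'_c b) = 561.6/(0.85 × 3.1 × 21.9) = 9.732 in.
M_n = T(d − a/2) = 561.6 × (24.7 − 4.866) = 11138.8 kip·in = 11138.8/12 = 928.23 kip·ft.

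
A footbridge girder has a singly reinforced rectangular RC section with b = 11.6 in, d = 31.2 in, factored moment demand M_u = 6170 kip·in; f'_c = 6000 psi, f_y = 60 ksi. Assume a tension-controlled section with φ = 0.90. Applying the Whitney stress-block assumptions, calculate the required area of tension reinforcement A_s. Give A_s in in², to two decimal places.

A_s ≈ 3.91 in²

M_n = M_u/φ = 6170/0.90 = 6855.56 kip·in.
From M_n = 0.85 f'_c a b (d − a/2):
a = d − √(d² − 2M_n/(0.85 f'_c b)) = 31.2 − √(31.2² − 2 × 6855.56/(0.85 × 6 × 11.6)) = 3.966 in.
A_s = 0.85 f'_c a b / f_y = 0.85 × 6 × 3.966 × 11.6 / 60 = 3.910 in².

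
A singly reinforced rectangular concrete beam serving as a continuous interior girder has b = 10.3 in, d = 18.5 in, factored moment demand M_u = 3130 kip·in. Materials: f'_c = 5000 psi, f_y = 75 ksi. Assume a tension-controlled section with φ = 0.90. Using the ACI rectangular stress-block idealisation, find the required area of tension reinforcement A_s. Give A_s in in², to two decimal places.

M_n = M_u/φ = 3130/0.90 = 3477.78 kip·in.
From M_n = 0.85 f'_c a b (d − a/2):
a = d − √(d² − 2M_n/(0.85 f'_c b)) = 18.5 − √(18.5² − 2 × 3477.78/(0.85 × 5 × 10.3)) = 4.959 in.
A_s = 0.85 f'_c a b / f_y = 0.85 × 5 × 4.959 × 10.3 / 75 = 2.894 in².

A_s ≈ 2.89 in²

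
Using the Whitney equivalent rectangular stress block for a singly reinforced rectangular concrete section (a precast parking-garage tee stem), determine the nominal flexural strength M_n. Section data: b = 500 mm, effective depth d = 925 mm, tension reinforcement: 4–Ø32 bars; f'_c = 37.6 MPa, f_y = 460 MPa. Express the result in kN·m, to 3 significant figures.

M_n ≈ 1300 kN·m

A_s = 4 × 804 = 3216 mm².
T = A_s f_y = 3216 × 460 = 1479360 N = 1479.36 kN.
From C = T: a = T/(0.85 f'_c b) = 1479360/(0.85 × 37.6 × 500) = 92.58 mm.
M_n = T(d − a/2) = 1479.36 kN × (925 − 46.29) mm = 1299.93 kN·m.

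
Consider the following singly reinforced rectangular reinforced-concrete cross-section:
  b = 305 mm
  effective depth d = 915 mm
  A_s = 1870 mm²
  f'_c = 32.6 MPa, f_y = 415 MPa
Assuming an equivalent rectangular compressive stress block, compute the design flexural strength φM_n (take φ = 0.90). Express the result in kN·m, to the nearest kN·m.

φM_n ≈ 607 kN·m

T = A_s f_y = 1870 × 415 = 776050 N = 776.05 kN.
From C = T: a = T/(0.85 f'_c b) = 776050/(0.85 × 32.6 × 305) = 91.82 mm.
M_n = T(d − a/2) = 776.05 kN × (915 − 45.91) mm = 674.46 kN·m.
φM_n = 0.90 × 674.46 = 607.01 kN·m.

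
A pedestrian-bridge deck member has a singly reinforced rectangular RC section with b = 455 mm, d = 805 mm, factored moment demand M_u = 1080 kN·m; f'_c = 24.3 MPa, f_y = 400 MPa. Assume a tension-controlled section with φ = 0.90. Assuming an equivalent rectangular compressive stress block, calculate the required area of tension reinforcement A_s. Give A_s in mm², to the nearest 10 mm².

M_n = M_u/φ = 1080/0.90 = 1200 kN·m.
With M_n = 0.85 f'_c a b (d − a/2), solve the quadratic for a:
a = d − √(d² − 2M_n/(0.85 f'_c b)) = 805 − √(805² − 2 × 1200×10⁶/(0.85 × 24.3 × 455)) = 178.38 mm.
A_s = 0.85 f'_c a b / f_y = 0.85 × 24.3 × 178.38 × 455 / 400 = 4191.0 mm².

A_s ≈ 4190 mm²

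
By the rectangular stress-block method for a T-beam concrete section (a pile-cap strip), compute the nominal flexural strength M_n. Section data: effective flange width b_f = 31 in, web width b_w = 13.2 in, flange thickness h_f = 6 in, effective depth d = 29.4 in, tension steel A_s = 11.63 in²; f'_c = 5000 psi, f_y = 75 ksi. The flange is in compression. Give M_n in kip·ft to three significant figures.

M_n ≈ 1890 kip·ft

Tension: T = A_s f_y = 11.63 × 75 = 872.25 kips.
Try a within the flange: a = T/(0.85 f'_c b_f) = 872.25/(0.85 × 5 × 31) = 6.620 in.
a = 6.620 > h_f = 6 in: the block extends into the web. Split into flange-overhang and web parts.
C_f = 0.85 f'_c (b_f − b_w) h_f = 0.85 × 5 × (31 − 13.2) × 6 = 453.9 kips.
Remaining web compression depth: a_w = (T − C_f)/(0.85 f'_c b_w) = (872.25 − 453.9)/(0.85 × 5 × 13.2) = 7.457 in.
M_n = C_f(d − h_f/2) + (T − C_f)(d − a_w/2) = 453.9 × (29.4 − 3) + 418.35 × (29.4 − 3.7285) = 11983.0 + 10739.7 = 22722.7 kip·in.
M_n = 22722.7/12 = 1893.56 kip·ft.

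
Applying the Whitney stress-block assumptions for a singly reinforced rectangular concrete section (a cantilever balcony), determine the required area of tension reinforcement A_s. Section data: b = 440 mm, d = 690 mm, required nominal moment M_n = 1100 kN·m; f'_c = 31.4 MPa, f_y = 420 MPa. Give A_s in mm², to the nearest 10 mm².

With M_n = 0.85 f'_c a b (d − a/2), solve the quadratic for a:
a = d − √(d² − 2M_n/(0.85 f'_c b)) = 690 − √(690² − 2 × 1100×10⁶/(0.85 × 31.4 × 440)) = 152.63 mm.
A_s = 0.85 f'_c a b / f_y = 0.85 × 31.4 × 152.63 × 440 / 420 = 4267.7 mm².

A_s ≈ 4270 mm²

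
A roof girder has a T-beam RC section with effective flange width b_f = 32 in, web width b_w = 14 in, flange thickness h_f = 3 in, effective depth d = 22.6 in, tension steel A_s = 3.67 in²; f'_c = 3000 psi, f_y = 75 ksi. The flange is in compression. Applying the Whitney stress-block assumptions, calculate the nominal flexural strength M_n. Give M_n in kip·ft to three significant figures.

M_n ≈ 479 kip·ft

Tension: T = A_s f_y = 3.67 × 75 = 275.25 kips.
Try a within the flange: a = T/(0.85 f'_c b_f) = 275.25/(0.85 × 3 × 32) = 3.373 in.
a = 3.373 > h_f = 3 in: the block extends into the web. Split into flange-overhang and web parts.
C_f = 0.85 f'_c (b_f − b_w) h_f = 0.85 × 3 × (32 − 14) × 3 = 137.7 kips.
Remaining web compression depth: a_w = (T − C_f)/(0.85 f'_c b_w) = (275.25 − 137.7)/(0.85 × 3 × 14) = 3.853 in.
M_n = C_f(d − h_f/2) + (T − C_f)(d − a_w/2) = 137.7 × (22.6 − 1.5) + 137.55 × (22.6 − 1.9265) = 2905.5 + 2843.6 = 5749.1 kip·in.
M_n = 5749.1/12 = 479.09 kip·ft.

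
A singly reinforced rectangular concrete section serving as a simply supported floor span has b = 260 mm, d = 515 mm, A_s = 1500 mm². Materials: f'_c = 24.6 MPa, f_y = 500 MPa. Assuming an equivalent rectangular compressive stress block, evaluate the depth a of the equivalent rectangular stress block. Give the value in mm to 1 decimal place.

a ≈ 138.0 mm

T = A_s f_y = 1500 × 500 = 750000 N = 750 kN.
Setting C = 0.85 f'_c a b equal to T: a = 750000/(0.85 × 24.6 × 260) = 138.0 mm.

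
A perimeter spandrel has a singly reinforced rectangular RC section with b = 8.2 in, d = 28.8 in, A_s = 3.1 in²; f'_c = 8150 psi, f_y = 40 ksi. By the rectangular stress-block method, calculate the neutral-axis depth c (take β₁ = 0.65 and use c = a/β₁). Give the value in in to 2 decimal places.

T = A_s f_y = 3.1 × 40 = 124 kips.
a = T/(0.85 f'_c b) = 124/(0.85 × 8.15 × 8.2) = 2.1829 in.
With β₁ = 0.65, c = a/β₁ = 2.1829/0.65 = 3.36 in.

c ≈ 3.36 in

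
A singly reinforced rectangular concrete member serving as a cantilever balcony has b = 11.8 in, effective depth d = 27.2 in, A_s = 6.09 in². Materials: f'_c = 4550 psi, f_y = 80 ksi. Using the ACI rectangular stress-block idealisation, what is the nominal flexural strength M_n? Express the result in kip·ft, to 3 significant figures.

M_n ≈ 888 kip·ft

T = A_s f_y = 6.09 × 80 = 487.2 kips.
a = T/(0.85 f'_c b) = 487.2/(0.85 × 4.55 × 11.8) = 10.676 in.
M_n = T(d − a/2) = 487.2 × (27.2 − 5.338) = 10651.2 kip·in = 10651.2/12 = 887.60 kip·ft.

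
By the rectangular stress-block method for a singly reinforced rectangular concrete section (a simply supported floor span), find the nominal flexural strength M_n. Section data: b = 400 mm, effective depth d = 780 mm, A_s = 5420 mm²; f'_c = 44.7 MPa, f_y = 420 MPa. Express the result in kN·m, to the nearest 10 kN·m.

M_n ≈ 1610 kN·m

T = A_s f_y = 5420 × 420 = 2276400 N = 2276.4 kN.
From C = T: a = T/(0.85 f'_c b) = 2276400/(0.85 × 44.7 × 400) = 149.78 mm.
M_n = T(d − a/2) = 2276.4 kN × (780 − 74.89) mm = 1605.11 kN·m.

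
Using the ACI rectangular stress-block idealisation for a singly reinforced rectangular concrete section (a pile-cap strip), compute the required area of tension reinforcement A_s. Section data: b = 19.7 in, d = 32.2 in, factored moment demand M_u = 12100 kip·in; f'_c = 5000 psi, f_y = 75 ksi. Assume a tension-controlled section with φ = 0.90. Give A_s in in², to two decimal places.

A_s ≈ 6.08 in²

M_n = M_u/φ = 12100/0.90 = 13444.4 kip·in.
From M_n = 0.85 f'_c a b (d − a/2):
a = d − √(d² − 2M_n/(0.85 f'_c b)) = 32.2 − √(32.2² − 2 × 13444.4/(0.85 × 5 × 19.7)) = 5.448 in.
A_s = 0.85 f'_c a b / f_y = 0.85 × 5 × 5.448 × 19.7 / 75 = 6.082 in².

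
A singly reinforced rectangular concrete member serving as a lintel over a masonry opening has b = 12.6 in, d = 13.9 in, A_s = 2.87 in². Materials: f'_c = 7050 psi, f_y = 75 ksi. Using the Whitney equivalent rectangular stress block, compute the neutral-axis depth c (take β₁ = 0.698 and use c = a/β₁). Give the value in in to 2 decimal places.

T = A_s f_y = 2.87 × 75 = 215.25 kips.
a = T/(0.85 f'_c b) = 215.25/(0.85 × 7.05 × 12.6) = 2.8508 in.
With β₁ = 0.698, c = a/β₁ = 2.8508/0.698 = 4.08 in.

c ≈ 4.08 in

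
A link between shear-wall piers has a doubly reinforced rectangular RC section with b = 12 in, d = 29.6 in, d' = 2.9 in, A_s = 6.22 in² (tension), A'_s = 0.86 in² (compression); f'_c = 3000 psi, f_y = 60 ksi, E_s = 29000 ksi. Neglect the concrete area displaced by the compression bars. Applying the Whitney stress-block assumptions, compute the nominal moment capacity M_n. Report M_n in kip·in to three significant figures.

M_n ≈ 9210 kip·in

Assume both steels yield.
a = (A_s − A'_s) f_y/(0.85 f'_c b) = (6.22 − 0.86) × 60/(0.85 × 3 × 12) = 10.510 in.
c = a/β₁ = 10.510/0.85 = 12.365 in; ε'_s = 0.003(c − d')/c = 0.0023 ≥ ε_y = 0.0021, so the compression steel yields.
M_n = (A_s − A'_s) f_y (d − a/2) + A'_s f_y (d − d') = 321.6 × (29.6 − 5.255) + 51.6 × (29.6 − 2.9) = 7829.4 + 1377.7 = 9207.1 kip·in.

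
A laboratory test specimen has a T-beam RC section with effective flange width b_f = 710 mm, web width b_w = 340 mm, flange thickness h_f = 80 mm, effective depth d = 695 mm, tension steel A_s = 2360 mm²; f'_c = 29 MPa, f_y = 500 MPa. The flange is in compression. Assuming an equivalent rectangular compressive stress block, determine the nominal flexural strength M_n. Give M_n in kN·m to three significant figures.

Tension: T = A_s f_y = 2360 × 500 = 1180000 N.
Try a within the flange: a = T/(0.85 f'_c b_f) = 1180000/(0.85 × 29 × 710) = 67.42 mm.
Since a = 67.42 ≤ h_f = 80 mm, the stress block lies entirely in the flange; analyse as a rectangular beam of width b_f.
M_n = T(d − a/2) = 1180000 × (695 − 33.71) = 780.32 × 10⁶ N·mm.
M_n = 780.32 kN·m.

M_n ≈ 780 kN·m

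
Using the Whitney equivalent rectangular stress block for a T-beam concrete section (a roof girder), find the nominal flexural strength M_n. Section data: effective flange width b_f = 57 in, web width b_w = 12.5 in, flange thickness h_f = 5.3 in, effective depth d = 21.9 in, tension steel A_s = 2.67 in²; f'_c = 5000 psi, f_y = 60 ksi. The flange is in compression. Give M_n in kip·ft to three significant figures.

M_n ≈ 288 kip·ft

Tension: T = A_s f_y = 2.67 × 60 = 160.2 kips.
Try a within the flange: a = T/(0.85 f'_c b_f) = 160.2/(0.85 × 5 × 57) = 0.661 in.
Since a = 0.661 ≤ h_f = 5.3 in, the stress block lies entirely in the flange; analyse as a rectangular beam of width b_f.
M_n = T(d − a/2) = 160.2 × (21.9 − 0.3305) = 3455.4 kip·in.
M_n = 3455.4/12 = 287.95 kip·ft.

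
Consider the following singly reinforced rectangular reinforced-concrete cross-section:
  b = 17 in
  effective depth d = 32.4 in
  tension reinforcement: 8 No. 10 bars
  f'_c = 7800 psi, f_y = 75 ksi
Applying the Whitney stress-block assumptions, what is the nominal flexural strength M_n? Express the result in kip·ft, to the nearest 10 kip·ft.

A_s = 8 × 1.27 = 10.16 in².
T = A_s f_y = 10.16 × 75 = 762 kips.
a = T/(0.85 f'_c b) = 762/(0.85 × 7.8 × 17) = 6.761 in.
M_n = T(d − a/2) = 762 × (32.4 − 3.3805) = 22112.9 kip·in = 22112.9/12 = 1842.74 kip·ft.

M_n ≈ 1840 kip·ft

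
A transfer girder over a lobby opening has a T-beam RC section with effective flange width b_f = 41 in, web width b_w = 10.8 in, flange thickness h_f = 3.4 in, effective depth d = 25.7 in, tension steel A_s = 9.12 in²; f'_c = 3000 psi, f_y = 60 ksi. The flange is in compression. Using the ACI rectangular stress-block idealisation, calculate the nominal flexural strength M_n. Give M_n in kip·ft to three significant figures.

Tension: T = A_s f_y = 9.12 × 60 = 547.2 kips.
Try a within the flange: a = T/(0.85 f'_c b_f) = 547.2/(0.85 × 3 × 41) = 5.234 in.
a = 5.234 > h_f = 3.4 in: the block extends into the web. Split into flange-overhang and web parts.
C_f = 0.85 f'_c (b_f − b_w) h_f = 0.85 × 3 × (41 − 10.8) × 3.4 = 261.8 kips.
Remaining web compression depth: a_w = (T − C_f)/(0.85 f'_c b_w) = (547.2 − 261.8)/(0.85 × 3 × 10.8) = 10.363 in.
M_n = C_f(d − h_f/2) + (T − C_f)(d − a_w/2) = 261.8 × (25.7 − 1.7) + 285.4 × (25.7 − 5.1815) = 6283.2 + 5856.0 = 12139.2 kip·in.
M_n = 12139.2/12 = 1011.60 kip·ft.

M_n ≈ 1010 kip·ft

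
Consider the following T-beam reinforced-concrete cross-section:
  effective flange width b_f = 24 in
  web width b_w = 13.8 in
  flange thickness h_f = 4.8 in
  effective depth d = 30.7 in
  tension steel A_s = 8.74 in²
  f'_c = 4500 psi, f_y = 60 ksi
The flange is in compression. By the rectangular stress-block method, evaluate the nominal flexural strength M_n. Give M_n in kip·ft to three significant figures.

Tension: T = A_s f_y = 8.74 × 60 = 524.4 kips.
Try a within the flange: a = T/(0.85 f'_c b_f) = 524.4/(0.85 × 4.5 × 24) = 5.712 in.
a = 5.712 > h_f = 4.8 in: the block extends into the web. Split into flange-overhang and web parts.
C_f = 0.85 f'_c (b_f − b_w) h_f = 0.85 × 4.5 × (24 − 13.8) × 4.8 = 187.3 kips.
Remaining web compression depth: a_w = (T − C_f)/(0.85 f'_c b_w) = (524.4 − 187.3)/(0.85 × 4.5 × 13.8) = 6.386 in.
M_n = C_f(d − h_f/2) + (T − C_f)(d − a_w/2) = 187.3 × (30.7 − 2.4) + 337.1 × (30.7 − 3.193) = 5300.6 + 9272.6 = 14573.2 kip·in.
M_n = 14573.2/12 = 1214.43 kip·ft.

M_n ≈ 1210 kip·ft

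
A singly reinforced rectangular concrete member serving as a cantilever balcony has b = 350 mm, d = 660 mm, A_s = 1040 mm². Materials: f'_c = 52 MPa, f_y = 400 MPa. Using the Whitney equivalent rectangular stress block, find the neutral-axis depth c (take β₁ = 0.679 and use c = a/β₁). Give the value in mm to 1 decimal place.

T = A_s f_y = 1040 × 400 = 416000 N = 416 kN.
Setting C = 0.85 f'_c a b equal to T: a = 416000/(0.85 × 52 × 350) = 26.891 mm.
With β₁ = 0.679, c = a/β₁ = 26.891/0.679 = 39.6 mm.

c ≈ 39.6 mm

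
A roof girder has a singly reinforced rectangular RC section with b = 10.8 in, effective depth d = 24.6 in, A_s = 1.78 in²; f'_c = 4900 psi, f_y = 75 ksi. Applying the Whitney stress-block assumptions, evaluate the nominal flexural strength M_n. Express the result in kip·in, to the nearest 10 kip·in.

M_n ≈ 3090 kip·in

T = A_s f_y = 1.78 × 75 = 133.5 kips.
a = T/(0.85 f'_c b) = 133.5/(0.85 × 4.9 × 10.8) = 2.968 in.
M_n = T(d − a/2) = 133.5 × (24.6 − 1.484) = 3086.0 kip·in.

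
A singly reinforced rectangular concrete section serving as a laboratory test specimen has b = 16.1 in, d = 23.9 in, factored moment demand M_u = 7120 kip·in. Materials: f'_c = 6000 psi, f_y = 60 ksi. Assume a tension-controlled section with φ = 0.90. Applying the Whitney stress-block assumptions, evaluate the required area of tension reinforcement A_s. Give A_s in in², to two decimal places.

M_n = M_u/φ = 7120/0.90 = 7911.11 kip·in.
From M_n = 0.85 f'_c a b (d − a/2):
a = d − √(d² − 2M_n/(0.85 f'_c b)) = 23.9 − √(23.9² − 2 × 7911.11/(0.85 × 6 × 16.1)) = 4.445 in.
A_s = 0.85 f'_c a b / f_y = 0.85 × 6 × 4.445 × 16.1 / 60 = 6.083 in².

A_s ≈ 6.08 in²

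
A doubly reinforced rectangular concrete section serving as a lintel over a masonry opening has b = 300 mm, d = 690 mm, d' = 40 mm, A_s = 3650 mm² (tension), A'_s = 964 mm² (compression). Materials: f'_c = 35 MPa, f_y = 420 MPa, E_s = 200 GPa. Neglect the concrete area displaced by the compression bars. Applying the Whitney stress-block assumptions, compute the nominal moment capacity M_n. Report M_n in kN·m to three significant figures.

Assume both tension and compression steel yield.
Net tension couple steel: A_s − A'_s = 2686 mm².
a = (A_s − A'_s) f_y / (0.85 f'_c b) = 1128120/(0.85 × 35 × 300) = 126.40 mm.
c = a/β₁ = 126.40/0.8 = 158.00 mm; ε'_s = 0.003(c − d')/c = 0.0022 ≥ f_y/E_s = 0.0021, so compression steel does yield.
M_n = (A_s − A'_s) f_y (d − a/2) + A'_s f_y (d − d') = [1128120 × (690 − 63.2) + 404880 × (690 − 40)] × 10⁻⁶ = 707.11 + 263.17 = 970.28 kN·m.

M_n ≈ 970 kN·m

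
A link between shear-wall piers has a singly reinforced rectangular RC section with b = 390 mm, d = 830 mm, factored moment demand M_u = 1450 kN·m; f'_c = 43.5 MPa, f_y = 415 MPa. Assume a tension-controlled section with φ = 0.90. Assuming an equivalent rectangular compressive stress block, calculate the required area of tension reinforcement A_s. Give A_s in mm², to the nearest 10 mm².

M_n = M_u/φ = 1450/0.90 = 1611.11 kN·m.
With M_n = 0.85 f'_c a b (d − a/2), solve the quadratic for a:
a = d − √(d² − 2M_n/(0.85 f'_c b)) = 830 − √(830² − 2 × 1611.11×10⁶/(0.85 × 43.5 × 390)) = 147.76 mm.
A_s = 0.85 f'_c a b / f_y = 0.85 × 43.5 × 147.76 × 390 / 415 = 5134.3 mm².

A_s ≈ 5130 mm²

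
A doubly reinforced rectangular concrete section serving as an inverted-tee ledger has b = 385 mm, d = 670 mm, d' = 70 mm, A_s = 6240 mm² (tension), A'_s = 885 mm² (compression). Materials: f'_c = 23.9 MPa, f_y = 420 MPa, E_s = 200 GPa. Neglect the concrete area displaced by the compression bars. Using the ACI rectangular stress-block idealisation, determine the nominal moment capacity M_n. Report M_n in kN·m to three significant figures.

Assume both tension and compression steel yield.
Net tension couple steel: A_s − A'_s = 5355 mm².
a = (A_s − A'_s) f_y / (0.85 f'_c b) = 2249100/(0.85 × 23.9 × 385) = 287.56 mm.
c = a/β₁ = 287.56/0.85 = 338.31 mm; ε'_s = 0.003(c − d')/c = 0.0024 ≥ f_y/E_s = 0.0021, so compression steel does yield.
M_n = (A_s − A'_s) f_y (d − a/2) + A'_s f_y (d − d') = [2249100 × (670 − 143.78) + 371700 × (670 − 70)] × 10⁻⁶ = 1183.52 + 223.02 = 1406.54 kN·m.

M_n ≈ 1410 kN·m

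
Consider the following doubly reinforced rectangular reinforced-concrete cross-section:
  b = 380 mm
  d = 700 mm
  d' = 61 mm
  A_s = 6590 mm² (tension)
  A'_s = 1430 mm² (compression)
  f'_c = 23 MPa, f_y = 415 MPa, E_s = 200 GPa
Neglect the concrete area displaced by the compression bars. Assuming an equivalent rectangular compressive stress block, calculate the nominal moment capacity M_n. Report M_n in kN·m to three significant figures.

M_n ≈ 1570 kN·m

Assume both tension and compression steel yield.
Net tension couple steel: A_s − A'_s = 5160 mm².
a = (A_s − A'_s) f_y / (0.85 f'_c b) = 2141400/(0.85 × 23 × 380) = 288.25 mm.
c = a/β₁ = 288.25/0.85 = 339.12 mm; ε'_s = 0.003(c − d')/c = 0.0025 ≥ f_y/E_s = 0.0021, so compression steel does yield.
M_n = (A_s − A'_s) f_y (d − a/2) + A'_s f_y (d − d') = [2141400 × (700 − 144.125) + 593450 × (700 − 61)] × 10⁻⁶ = 1190.35 + 379.21 = 1569.56 kN·m.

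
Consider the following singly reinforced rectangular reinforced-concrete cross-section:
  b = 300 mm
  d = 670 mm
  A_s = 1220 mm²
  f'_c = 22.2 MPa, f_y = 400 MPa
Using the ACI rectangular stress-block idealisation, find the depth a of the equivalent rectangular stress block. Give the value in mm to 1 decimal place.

T = A_s f_y = 1220 × 400 = 488000 N = 488 kN.
Setting C = 0.85 f'_c a b equal to T: a = 488000/(0.85 × 22.2 × 300) = 86.2 mm.

a ≈ 86.2 mm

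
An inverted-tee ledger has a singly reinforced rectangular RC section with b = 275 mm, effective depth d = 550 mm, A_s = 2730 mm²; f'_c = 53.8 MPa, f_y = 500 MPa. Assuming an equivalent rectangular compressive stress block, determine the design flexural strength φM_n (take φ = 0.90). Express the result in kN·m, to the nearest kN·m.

φM_n ≈ 609 kN·m

T = A_s f_y = 2730 × 500 = 1365000 N = 1365 kN.
From C = T: a = T/(0.85 f'_c b) = 1365000/(0.85 × 53.8 × 275) = 108.54 mm.
M_n = T(d − a/2) = 1365 kN × (550 − 54.27) mm = 676.67 kN·m.
φM_n = 0.90 × 676.67 = 609.00 kN·m.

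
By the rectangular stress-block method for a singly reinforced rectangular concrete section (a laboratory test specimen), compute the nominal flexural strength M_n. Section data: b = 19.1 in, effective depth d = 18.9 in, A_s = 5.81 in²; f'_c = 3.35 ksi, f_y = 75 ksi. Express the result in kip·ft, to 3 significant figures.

T = A_s f_y = 5.81 × 75 = 435.75 kips.
a = T/(0.85 f'_c b) = 435.75/(0.85 × 3.35 × 19.1) = 8.012 in.
M_n = T(d − a/2) = 435.75 × (18.9 − 4.006) = 6490.1 kip·in = 6490.1/12 = 540.84 kip·ft.

M_n ≈ 541 kip·ft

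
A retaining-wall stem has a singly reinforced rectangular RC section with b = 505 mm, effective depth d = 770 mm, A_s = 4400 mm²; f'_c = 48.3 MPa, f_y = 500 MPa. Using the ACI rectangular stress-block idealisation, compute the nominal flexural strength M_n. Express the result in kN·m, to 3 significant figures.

M_n ≈ 1580 kN·m

T = A_s f_y = 4400 × 500 = 2200000 N = 2200 kN.
From C = T: a = T/(0.85 f'_c b) = 2200000/(0.85 × 48.3 × 505) = 106.11 mm.
M_n = T(d − a/2) = 2200 kN × (770 − 53.055) mm = 1577.28 kN·m.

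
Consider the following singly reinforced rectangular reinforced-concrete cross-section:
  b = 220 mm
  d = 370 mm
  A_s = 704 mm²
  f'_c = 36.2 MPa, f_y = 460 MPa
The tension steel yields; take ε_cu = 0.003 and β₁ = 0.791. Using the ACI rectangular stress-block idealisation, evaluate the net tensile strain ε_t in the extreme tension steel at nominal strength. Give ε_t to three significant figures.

ε_t ≈ 0.0154

a = A_s f_y/(0.85 f'_c b) = 47.84 mm.
β₁ = 0.791, so c = a/β₁ = 47.84/0.791 = 60.48 mm.
From the linear strain diagram with ε_cu = 0.003: ε_t = 0.003 (d − c)/c = 0.003 × (370 − 60.48)/60.48 = 0.0154.
Since ε_t ≥ 0.005, the section is tension-controlled.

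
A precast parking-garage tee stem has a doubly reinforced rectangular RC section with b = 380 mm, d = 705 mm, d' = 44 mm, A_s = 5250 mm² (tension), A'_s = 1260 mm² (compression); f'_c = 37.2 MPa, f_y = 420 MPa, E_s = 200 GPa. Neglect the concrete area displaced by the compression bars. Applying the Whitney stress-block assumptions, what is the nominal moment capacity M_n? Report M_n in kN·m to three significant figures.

M_n ≈ 1410 kN·m

Assume both tension and compression steel yield.
Net tension couple steel: A_s − A'_s = 3990 mm².
a = (A_s − A'_s) f_y / (0.85 f'_c b) = 1675800/(0.85 × 37.2 × 380) = 139.47 mm.
c = a/β₁ = 139.47/0.784 = 177.90 mm; ε'_s = 0.003(c − d')/c = 0.0023 ≥ f_y/E_s = 0.0021, so compression steel does yield.
M_n = (A_s − A'_s) f_y (d − a/2) + A'_s f_y (d − d') = [1675800 × (705 − 69.735) + 529200 × (705 − 44)] × 10⁻⁶ = 1064.58 + 349.80 = 1414.38 kN·m.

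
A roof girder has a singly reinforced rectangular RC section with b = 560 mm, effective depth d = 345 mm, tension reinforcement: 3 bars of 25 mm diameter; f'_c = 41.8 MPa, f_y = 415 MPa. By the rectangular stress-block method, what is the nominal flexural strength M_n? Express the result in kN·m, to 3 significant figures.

M_n ≈ 202 kN·m

A_s = 3 × 491 = 1473 mm².
T = A_s f_y = 1473 × 415 = 611295 N = 611.295 kN.
From C = T: a = T/(0.85 f'_c b) = 611295/(0.85 × 41.8 × 560) = 30.72 mm.
M_n = T(d − a/2) = 611.295 kN × (345 − 15.36) mm = 201.51 kN·m.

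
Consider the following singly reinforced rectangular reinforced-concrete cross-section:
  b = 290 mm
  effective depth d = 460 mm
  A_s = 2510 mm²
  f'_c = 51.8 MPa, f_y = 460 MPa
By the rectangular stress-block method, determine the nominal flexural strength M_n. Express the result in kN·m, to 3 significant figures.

M_n ≈ 479 kN·m

T = A_s f_y = 2510 × 460 = 1154600 N = 1154.6 kN.
From C = T: a = T/(0.85 f'_c b) = 1154600/(0.85 × 51.8 × 290) = 90.42 mm.
M_n = T(d − a/2) = 1154.6 kN × (460 − 45.21) mm = 478.92 kN·m.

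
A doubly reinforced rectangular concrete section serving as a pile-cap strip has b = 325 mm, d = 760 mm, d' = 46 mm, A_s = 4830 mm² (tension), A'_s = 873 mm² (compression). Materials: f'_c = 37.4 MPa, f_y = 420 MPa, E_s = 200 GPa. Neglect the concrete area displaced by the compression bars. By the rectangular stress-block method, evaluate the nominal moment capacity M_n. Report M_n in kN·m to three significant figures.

M_n ≈ 1390 kN·m

Assume both tension and compression steel yield.
Net tension couple steel: A_s − A'_s = 3957 mm².
a = (A_s − A'_s) f_y / (0.85 f'_c b) = 1661940/(0.85 × 37.4 × 325) = 160.86 mm.
c = a/β₁ = 160.86/0.783 = 205.44 mm; ε'_s = 0.003(c − d')/c = 0.0023 ≥ f_y/E_s = 0.0021, so compression steel does yield.
M_n = (A_s − A'_s) f_y (d − a/2) + A'_s f_y (d − d') = [1661940 × (760 − 80.43) + 366660 × (760 − 46)] × 10⁻⁶ = 1129.40 + 261.80 = 1391.20 kN·m.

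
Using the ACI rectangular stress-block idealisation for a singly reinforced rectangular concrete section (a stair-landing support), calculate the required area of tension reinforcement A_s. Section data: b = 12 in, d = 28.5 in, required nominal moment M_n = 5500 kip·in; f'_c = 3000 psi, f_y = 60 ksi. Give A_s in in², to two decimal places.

From M_n = 0.85 f'_c a b (d − a/2):
a = d − √(d² − 2M_n/(0.85 f'_c b)) = 28.5 − √(28.5² − 2 × 5500/(0.85 × 3 × 12)) = 7.222 in.
A_s = 0.85 f'_c a b / f_y = 0.85 × 3 × 7.222 × 12 / 60 = 3.683 in².

A_s ≈ 3.68 in²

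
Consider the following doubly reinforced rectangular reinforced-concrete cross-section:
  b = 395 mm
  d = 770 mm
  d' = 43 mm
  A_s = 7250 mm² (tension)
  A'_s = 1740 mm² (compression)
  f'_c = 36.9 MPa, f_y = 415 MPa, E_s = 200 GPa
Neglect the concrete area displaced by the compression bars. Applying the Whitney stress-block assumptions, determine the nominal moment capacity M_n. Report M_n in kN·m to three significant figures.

M_n ≈ 2070 kN·m

Assume both tension and compression steel yield.
Net tension couple steel: A_s − A'_s = 5510 mm².
a = (A_s − A'_s) f_y / (0.85 f'_c b) = 2286650/(0.85 × 36.9 × 395) = 184.57 mm.
c = a/β₁ = 184.57/0.786 = 234.82 mm; ε'_s = 0.003(c − d')/c = 0.0025 ≥ f_y/E_s = 0.0021, so compression steel does yield.
M_n = (A_s − A'_s) f_y (d − a/2) + A'_s f_y (d − d') = [2286650 × (770 − 92.285) + 722100 × (770 − 43)] × 10⁻⁶ = 1549.70 + 524.97 = 2074.67 kN·m.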